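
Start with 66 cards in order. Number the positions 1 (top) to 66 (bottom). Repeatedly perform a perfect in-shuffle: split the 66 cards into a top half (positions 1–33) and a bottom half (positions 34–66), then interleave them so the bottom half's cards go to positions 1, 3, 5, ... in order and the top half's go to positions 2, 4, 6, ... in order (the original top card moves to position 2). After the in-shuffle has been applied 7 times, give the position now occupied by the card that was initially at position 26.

Track the card's position through each in-shuffle:
26 → 52 → 37 → 7 → 14 → 28 → 56 → 45

45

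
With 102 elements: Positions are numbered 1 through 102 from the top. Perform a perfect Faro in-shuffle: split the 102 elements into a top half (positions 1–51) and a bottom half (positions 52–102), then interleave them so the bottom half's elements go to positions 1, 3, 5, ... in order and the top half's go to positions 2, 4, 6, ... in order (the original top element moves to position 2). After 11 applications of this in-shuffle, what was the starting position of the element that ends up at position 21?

24

Work backwards from position 21, undoing one in-shuffle at a time:
21 ← 62 ← 31 ← 67 ← 85 ← 94 ← 47 ← 75 ← 89 ← 96 ← 48 ← 24
So the element now at position 21 started at position 24.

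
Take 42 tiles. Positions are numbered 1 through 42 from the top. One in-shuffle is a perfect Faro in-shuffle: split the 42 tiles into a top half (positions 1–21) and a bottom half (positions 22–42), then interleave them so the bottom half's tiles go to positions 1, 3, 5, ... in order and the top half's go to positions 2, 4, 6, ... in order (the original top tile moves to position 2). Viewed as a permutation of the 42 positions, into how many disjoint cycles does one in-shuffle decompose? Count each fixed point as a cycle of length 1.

3

Trace each unvisited position around until it returns:
(1 2 4 8 16 32 ... len 14) (3 6 12 24 5 10 ... len 14) (7 14 28 13 26 9 ... len 14)
3 cycles in total.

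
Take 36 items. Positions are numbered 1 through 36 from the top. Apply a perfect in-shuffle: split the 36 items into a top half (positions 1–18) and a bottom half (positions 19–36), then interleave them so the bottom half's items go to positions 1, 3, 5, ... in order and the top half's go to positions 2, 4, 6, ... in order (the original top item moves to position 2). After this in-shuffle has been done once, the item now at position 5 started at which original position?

21

Work backwards from position 5, undoing one in-shuffle at a time:
5 ← 21
So the item now at position 5 started at position 21.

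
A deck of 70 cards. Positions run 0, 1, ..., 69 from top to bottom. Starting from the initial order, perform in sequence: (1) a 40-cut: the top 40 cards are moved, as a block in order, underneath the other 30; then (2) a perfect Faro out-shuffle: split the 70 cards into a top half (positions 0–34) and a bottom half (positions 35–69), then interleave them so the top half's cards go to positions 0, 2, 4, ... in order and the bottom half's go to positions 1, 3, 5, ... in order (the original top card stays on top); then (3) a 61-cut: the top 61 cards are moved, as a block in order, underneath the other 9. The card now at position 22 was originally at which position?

11

Undo the operations in reverse order, starting from position 22:
  undo op 3 (cut 61): 22 ← 13
  undo op 2 (out-shuffle, from bottom half): 13 ← 41
  undo op 1 (cut 40): 41 ← 11
So the card at position 22 came from original position 11.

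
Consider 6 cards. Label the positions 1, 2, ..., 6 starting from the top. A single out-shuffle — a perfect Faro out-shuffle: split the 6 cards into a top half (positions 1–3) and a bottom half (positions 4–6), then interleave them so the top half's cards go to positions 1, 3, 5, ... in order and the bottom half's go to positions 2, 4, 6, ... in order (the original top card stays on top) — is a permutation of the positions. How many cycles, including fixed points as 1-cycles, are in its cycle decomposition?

Trace each unvisited position around until it returns:
(1) (2 3 5 4) (6)
3 cycles in total.

3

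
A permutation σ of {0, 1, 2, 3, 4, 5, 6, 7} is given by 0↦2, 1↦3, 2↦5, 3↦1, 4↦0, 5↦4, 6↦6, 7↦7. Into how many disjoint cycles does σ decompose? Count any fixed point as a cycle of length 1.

4

Cycle decomposition: (0 2 5 4) (1 3) (6) (7).
4 cycles.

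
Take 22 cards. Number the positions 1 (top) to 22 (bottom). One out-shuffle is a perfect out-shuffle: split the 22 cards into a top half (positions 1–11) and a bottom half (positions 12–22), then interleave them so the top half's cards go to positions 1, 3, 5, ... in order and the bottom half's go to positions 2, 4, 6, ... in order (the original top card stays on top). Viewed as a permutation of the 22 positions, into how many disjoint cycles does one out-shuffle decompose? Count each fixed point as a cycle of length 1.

7

Trace each unvisited position around until it returns:
(1) (2 3 5 9 17 12) (4 7 13) (6 11 21 20 18 14) (8 15) (10 19 16) (22)
7 cycles in total.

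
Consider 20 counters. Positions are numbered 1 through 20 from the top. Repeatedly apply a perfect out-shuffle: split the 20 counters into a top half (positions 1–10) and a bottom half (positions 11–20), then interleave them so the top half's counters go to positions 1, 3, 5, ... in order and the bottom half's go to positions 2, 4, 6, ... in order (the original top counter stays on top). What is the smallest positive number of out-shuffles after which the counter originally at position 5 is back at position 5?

Follow position 5 under repeated out-shuffles:
5 → 9 → 17 → 14 → 8 → 15 → 10 → 19 → 18 → 16 → 12 → 4 → 7 → 13 → 6 → 11 → 2 → 3 → 5
It first returns after 18 out-shuffles.

18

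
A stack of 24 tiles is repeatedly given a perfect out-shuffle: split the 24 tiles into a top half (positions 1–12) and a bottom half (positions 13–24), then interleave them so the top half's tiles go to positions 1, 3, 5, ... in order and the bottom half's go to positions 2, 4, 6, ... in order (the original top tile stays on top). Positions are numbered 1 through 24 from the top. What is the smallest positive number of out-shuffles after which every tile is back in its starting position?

The out-shuffle permutes the 24 positions with cycle lengths [1, 1, 11, 11].
Every tile is home exactly when every cycle has completed a whole number of laps, i.e. after lcm(1, 11) = 11 out-shuffles.

11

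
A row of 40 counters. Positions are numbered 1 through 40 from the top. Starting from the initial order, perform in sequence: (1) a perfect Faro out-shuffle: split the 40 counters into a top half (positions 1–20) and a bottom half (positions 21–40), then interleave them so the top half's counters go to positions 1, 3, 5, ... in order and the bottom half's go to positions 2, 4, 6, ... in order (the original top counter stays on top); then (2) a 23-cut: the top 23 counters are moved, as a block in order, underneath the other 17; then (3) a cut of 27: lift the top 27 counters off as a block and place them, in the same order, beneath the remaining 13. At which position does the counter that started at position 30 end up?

Track the counter from position 30 forward through each operation:
  after op 1 (out-shuffle): 30 → 20
  after op 2 (cut 23): 20 → 37
  after op 3 (cut 27): 37 → 10

10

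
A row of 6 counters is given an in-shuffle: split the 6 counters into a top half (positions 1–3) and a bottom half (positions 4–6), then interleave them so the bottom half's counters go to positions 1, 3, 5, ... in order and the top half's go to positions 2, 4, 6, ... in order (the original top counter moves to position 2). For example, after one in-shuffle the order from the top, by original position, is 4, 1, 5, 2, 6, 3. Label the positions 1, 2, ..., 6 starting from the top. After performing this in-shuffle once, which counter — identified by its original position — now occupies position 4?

Work backwards from position 4, undoing one in-shuffle at a time:
4 ← 2
So the counter now at position 4 started at position 2.

2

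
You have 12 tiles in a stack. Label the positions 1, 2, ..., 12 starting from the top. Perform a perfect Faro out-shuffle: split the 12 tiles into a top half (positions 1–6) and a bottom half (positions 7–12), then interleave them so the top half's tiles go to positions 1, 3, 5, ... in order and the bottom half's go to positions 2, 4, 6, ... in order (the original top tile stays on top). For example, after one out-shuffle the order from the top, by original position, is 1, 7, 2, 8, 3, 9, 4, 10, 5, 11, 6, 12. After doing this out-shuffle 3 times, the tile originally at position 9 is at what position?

10

Track the tile's position through each out-shuffle:
9 → 6 → 11 → 10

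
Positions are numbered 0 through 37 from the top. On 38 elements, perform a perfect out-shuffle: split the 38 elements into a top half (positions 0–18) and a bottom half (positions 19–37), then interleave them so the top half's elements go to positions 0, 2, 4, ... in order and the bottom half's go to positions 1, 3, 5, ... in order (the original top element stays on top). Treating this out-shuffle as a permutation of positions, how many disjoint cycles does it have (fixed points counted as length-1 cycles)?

Trace each unvisited position around until it returns:
(0) (1 2 4 8 16 32 ... len 36) (37)
3 cycles in total.

3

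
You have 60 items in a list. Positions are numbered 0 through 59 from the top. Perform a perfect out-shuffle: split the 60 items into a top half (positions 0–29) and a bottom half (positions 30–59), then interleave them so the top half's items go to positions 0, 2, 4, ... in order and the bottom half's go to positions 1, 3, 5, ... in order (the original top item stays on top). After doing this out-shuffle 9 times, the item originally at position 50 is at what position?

53

Track the item's position through each out-shuffle:
50 → 41 → 23 → 46 → 33 → 7 → 14 → 28 → 56 → 53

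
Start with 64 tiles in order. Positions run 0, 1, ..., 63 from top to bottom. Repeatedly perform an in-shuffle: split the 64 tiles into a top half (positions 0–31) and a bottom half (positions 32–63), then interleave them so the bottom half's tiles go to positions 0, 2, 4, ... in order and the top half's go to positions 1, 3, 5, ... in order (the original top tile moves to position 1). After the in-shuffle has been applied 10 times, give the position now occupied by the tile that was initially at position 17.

Track the tile's position through each in-shuffle:
17 → 35 → 6 → 13 → 27 → 55 → 46 → 28 → 57 → 50 → 36

36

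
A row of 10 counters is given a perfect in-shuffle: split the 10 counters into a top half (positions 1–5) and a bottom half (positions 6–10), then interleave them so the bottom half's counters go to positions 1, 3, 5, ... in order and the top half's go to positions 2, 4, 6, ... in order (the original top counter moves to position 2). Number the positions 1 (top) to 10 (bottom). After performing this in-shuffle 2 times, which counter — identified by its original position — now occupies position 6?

7

Work backwards from position 6, undoing one in-shuffle at a time:
6 ← 3 ← 7
So the counter now at position 6 started at position 7.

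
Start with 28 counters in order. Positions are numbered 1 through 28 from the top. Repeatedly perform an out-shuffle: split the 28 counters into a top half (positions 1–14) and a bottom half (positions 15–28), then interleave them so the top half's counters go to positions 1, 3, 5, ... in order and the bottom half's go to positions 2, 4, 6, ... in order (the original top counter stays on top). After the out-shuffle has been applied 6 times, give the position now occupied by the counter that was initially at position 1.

Position 1 is a fixed point of every out-shuffle, so the counter never moves.

1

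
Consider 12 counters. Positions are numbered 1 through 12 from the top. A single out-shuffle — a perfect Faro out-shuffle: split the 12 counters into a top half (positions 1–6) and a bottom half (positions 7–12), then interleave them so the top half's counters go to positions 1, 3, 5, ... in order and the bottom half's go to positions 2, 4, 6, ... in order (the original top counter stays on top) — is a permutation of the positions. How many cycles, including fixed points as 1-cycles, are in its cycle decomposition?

3

Trace each unvisited position around until it returns:
(1) (2 3 5 9 6 11 10 8 4 7) (12)
3 cycles in total.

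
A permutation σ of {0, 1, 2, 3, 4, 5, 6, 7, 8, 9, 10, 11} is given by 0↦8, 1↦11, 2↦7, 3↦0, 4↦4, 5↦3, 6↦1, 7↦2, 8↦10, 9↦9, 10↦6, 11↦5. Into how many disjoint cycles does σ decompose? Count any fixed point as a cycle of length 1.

Cycle decomposition: (0 8 10 6 1 11 5 3) (2 7) (4) (9).
4 cycles.

4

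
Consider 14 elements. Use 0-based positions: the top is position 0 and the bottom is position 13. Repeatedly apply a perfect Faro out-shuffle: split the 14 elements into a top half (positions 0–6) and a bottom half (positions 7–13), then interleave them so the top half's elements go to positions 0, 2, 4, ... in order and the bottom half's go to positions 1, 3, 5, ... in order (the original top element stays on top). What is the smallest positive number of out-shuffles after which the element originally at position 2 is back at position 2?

12

Follow position 2 under repeated out-shuffles:
2 → 4 → 8 → 3 → 6 → 12 → 11 → 9 → 5 → 10 → 7 → 1 → 2
It first returns after 12 out-shuffles.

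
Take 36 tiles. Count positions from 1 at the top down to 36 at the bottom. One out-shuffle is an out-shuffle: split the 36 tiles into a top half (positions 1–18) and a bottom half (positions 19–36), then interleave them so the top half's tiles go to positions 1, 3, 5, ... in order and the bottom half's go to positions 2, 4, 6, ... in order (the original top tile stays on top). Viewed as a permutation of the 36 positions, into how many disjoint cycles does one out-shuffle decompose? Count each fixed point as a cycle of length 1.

Trace each unvisited position around until it returns:
(1) (2 3 5 9 17 33 ... len 12) (4 7 13 25 14 27 ... len 12) (6 11 21) (8 15 29 22) (16 31 26) (36)
7 cycles in total.

7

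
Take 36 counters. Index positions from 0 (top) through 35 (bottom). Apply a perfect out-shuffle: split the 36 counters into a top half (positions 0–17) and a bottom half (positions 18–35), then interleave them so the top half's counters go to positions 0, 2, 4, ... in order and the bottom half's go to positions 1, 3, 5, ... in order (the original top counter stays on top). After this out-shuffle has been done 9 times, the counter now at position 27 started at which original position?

Work backwards from position 27, undoing one out-shuffle at a time:
27 ← 31 ← 33 ← 34 ← 17 ← 26 ← 13 ← 24 ← 12 ← 6
So the counter now at position 27 started at position 6.

6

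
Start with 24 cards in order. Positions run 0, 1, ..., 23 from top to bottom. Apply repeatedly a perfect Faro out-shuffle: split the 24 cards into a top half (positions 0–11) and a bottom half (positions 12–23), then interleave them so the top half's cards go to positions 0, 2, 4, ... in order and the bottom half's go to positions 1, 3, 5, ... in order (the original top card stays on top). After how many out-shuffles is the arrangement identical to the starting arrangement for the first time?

11

The out-shuffle permutes the 24 positions with cycle lengths [1, 1, 11, 11].
Every card is home exactly when every cycle has completed a whole number of laps, i.e. after lcm(1, 11) = 11 out-shuffles.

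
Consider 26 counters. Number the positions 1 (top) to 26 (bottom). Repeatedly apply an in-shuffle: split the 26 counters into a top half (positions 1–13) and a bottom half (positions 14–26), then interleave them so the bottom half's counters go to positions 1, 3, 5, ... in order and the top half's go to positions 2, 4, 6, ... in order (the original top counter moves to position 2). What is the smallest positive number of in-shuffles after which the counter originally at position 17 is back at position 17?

Follow position 17 under repeated in-shuffles:
17 → 7 → 14 → 1 → 2 → 4 → 8 → 16 → 5 → 10 → 20 → 13 → 26 → 25 → 23 → 19 → 11 → 22 → 17
It first returns after 18 in-shuffles.

18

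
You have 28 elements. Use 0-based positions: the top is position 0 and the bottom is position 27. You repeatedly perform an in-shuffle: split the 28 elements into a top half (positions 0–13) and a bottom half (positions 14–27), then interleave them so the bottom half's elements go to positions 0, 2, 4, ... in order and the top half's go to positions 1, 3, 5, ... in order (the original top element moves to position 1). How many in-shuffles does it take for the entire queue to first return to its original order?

The in-shuffle permutes the 28 positions with cycle lengths [28].
Every element is home exactly when every cycle has completed a whole number of laps, i.e. after lcm(28) = 28 in-shuffles.

28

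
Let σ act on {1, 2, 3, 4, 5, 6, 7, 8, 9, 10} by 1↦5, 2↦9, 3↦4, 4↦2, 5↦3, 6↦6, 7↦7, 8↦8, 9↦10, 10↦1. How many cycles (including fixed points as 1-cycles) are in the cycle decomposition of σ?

4

Cycle decomposition: (1 5 3 4 2 9 10) (6) (7) (8).
4 cycles.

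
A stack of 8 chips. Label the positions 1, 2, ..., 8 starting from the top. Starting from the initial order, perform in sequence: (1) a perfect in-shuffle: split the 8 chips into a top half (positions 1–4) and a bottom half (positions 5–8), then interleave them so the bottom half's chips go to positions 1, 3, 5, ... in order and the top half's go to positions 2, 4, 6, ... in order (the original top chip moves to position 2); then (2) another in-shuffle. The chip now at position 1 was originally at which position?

Undo the operations in reverse order, starting from position 1:
  undo op 2 (in-shuffle, from bottom half): 1 ← 5
  undo op 1 (in-shuffle, from bottom half): 5 ← 7
So the chip at position 1 came from original position 7.

7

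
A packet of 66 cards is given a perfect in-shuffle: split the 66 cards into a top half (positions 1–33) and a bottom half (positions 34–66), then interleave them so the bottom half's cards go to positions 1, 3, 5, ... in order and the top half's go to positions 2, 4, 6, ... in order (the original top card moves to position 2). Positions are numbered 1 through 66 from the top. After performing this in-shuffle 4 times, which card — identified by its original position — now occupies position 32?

2

Work backwards from position 32, undoing one in-shuffle at a time:
32 ← 16 ← 8 ← 4 ← 2
So the card now at position 32 started at position 2.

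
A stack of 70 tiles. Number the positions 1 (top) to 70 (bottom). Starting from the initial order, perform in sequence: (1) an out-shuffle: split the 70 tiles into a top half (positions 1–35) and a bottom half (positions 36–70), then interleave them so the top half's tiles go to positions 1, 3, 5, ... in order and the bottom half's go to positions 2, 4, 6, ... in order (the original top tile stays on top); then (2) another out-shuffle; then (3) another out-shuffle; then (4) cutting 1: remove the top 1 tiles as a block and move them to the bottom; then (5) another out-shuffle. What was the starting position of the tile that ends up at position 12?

32

Undo the operations in reverse order, starting from position 12:
  undo op 5 (out-shuffle, from bottom half): 12 ← 41
  undo op 4 (cut 1): 41 ← 42
  undo op 3 (out-shuffle, from bottom half): 42 ← 56
  undo op 2 (out-shuffle, from bottom half): 56 ← 63
  undo op 1 (out-shuffle, from top half): 63 ← 32
So the tile at position 12 came from original position 32.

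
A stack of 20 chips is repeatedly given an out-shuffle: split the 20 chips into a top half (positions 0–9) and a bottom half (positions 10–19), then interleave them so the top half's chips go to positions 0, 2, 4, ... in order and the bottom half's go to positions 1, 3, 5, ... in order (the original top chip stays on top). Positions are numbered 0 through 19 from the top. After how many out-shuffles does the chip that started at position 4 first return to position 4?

18

Follow position 4 under repeated out-shuffles:
4 → 8 → 16 → 13 → 7 → 14 → 9 → 18 → 17 → 15 → 11 → 3 → 6 → 12 → 5 → 10 → 1 → 2 → 4
It first returns after 18 out-shuffles.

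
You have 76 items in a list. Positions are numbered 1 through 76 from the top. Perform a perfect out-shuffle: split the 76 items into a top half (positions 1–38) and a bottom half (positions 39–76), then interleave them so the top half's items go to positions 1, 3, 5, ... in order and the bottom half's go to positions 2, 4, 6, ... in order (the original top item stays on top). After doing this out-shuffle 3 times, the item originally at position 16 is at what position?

46

Track the item's position through each out-shuffle:
16 → 31 → 61 → 46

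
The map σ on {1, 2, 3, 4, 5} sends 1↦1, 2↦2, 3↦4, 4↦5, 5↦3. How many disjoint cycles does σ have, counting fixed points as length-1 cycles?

Cycle decomposition: (1) (2) (3 4 5).
3 cycles.

3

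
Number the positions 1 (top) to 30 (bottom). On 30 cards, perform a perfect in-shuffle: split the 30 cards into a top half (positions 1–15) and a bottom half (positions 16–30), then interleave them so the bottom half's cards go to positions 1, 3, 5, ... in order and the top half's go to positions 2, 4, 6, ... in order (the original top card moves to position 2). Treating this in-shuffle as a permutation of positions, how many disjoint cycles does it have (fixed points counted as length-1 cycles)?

Trace each unvisited position around until it returns:
(1 2 4 8 16) (3 6 12 24 17) (5 10 20 9 18) (7 14 28 25 19) (11 22 13 26 21) (15 30 29 27 23)
6 cycles in total.

6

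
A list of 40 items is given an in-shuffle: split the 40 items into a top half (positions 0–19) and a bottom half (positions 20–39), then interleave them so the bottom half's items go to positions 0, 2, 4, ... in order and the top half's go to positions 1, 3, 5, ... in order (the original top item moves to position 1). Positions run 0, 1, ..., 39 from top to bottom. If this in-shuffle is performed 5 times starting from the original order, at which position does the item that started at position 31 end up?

39

Track the item's position through each in-shuffle:
31 → 22 → 4 → 9 → 19 → 39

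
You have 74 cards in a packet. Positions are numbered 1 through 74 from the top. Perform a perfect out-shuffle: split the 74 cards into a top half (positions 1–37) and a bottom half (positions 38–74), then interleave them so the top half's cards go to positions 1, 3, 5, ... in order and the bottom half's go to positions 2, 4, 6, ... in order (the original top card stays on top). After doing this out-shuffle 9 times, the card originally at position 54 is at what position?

54

Track the card's position through each out-shuffle:
54 → 34 → 67 → 60 → 46 → 18 → 35 → 69 → 64 → 54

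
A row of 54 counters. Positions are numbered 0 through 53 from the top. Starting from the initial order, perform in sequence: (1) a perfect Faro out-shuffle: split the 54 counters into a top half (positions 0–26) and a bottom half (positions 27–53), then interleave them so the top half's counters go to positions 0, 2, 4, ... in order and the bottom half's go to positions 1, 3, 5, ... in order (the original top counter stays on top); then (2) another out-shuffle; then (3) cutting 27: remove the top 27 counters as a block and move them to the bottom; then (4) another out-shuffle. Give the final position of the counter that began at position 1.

Track the counter from position 1 forward through each operation:
  after op 1 (out-shuffle): 1 → 2
  after op 2 (out-shuffle): 2 → 4
  after op 3 (cut 27): 4 → 31
  after op 4 (out-shuffle): 31 → 9

9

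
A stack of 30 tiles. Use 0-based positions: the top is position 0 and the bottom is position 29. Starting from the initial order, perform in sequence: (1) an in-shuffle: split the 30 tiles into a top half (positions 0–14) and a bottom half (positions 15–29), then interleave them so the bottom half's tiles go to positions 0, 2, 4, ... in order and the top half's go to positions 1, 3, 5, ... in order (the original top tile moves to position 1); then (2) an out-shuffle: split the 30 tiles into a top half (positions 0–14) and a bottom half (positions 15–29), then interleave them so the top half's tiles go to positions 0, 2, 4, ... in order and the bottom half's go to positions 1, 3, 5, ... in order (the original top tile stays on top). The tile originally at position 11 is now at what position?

17

Track the tile from position 11 forward through each operation:
  after op 1 (in-shuffle): 11 → 23
  after op 2 (out-shuffle): 23 → 17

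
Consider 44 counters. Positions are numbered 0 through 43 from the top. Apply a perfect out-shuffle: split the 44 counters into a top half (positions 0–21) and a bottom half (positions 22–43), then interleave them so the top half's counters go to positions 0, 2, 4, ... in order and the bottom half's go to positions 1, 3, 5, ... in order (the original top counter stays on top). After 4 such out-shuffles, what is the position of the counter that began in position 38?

6

Track the counter's position through each out-shuffle:
38 → 33 → 23 → 3 → 6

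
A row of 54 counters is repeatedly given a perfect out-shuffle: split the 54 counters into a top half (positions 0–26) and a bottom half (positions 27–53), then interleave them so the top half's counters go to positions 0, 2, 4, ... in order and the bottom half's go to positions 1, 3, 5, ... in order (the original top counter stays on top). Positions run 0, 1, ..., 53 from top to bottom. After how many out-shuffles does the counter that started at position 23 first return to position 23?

Follow position 23 under repeated out-shuffles:
23 → 46 → 39 → 25 → 50 → 47 → 41 → 29 → ... → 23 (length 52)
It first returns after 52 out-shuffles.

52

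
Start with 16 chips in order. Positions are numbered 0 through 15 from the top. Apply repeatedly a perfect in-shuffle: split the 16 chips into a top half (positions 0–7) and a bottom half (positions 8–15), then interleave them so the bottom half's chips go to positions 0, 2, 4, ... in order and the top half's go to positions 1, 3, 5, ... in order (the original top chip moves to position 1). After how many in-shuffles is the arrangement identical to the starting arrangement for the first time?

8

The in-shuffle permutes the 16 positions with cycle lengths [8, 8].
Every chip is home exactly when every cycle has completed a whole number of laps, i.e. after lcm(8) = 8 in-shuffles.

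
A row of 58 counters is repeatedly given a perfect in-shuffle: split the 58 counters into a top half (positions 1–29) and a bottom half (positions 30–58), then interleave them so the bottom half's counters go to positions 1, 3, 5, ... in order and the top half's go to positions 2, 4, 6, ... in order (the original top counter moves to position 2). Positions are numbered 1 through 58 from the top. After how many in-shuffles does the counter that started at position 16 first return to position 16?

Follow position 16 under repeated in-shuffles:
16 → 32 → 5 → 10 → 20 → 40 → 21 → 42 → ... → 16 (length 58)
It first returns after 58 in-shuffles.

58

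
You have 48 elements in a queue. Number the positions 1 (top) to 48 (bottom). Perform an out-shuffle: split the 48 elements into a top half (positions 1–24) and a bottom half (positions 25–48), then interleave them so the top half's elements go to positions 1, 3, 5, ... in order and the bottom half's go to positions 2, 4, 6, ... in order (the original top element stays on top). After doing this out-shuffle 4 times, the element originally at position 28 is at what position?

Track the element's position through each out-shuffle:
28 → 8 → 15 → 29 → 10

10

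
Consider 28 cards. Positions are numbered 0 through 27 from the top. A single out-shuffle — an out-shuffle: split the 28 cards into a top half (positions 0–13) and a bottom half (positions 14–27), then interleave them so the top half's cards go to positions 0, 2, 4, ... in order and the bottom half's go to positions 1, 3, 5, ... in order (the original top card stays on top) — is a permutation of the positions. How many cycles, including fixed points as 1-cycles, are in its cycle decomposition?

Trace each unvisited position around until it returns:
(0) (1 2 4 8 16 5 ... len 18) (3 6 12 24 21 15) (9 18) (27)
5 cycles in total.

5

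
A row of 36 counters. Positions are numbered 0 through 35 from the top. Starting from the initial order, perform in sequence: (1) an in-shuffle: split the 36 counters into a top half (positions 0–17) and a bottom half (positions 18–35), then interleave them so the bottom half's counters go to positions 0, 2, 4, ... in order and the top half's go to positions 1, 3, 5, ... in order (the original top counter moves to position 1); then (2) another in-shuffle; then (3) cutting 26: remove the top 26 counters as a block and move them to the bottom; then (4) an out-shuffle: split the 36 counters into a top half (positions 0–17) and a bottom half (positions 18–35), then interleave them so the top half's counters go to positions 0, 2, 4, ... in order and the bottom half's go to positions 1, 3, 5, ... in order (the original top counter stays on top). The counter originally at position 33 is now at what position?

Track the counter from position 33 forward through each operation:
  after op 1 (in-shuffle): 33 → 30
  after op 2 (in-shuffle): 30 → 24
  after op 3 (cut 26): 24 → 34
  after op 4 (out-shuffle): 34 → 33

33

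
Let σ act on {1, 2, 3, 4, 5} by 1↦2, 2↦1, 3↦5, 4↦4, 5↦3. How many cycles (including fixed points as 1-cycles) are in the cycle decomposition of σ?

Cycle decomposition: (1 2) (3 5) (4).
3 cycles.

3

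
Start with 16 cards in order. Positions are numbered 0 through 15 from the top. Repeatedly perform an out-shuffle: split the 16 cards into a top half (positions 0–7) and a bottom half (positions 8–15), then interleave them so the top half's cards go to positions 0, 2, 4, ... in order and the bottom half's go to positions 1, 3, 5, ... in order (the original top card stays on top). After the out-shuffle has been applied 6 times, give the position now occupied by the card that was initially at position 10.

Track the card's position through each out-shuffle:
10 → 5 → 10 → 5 → 10 → 5 → 10

10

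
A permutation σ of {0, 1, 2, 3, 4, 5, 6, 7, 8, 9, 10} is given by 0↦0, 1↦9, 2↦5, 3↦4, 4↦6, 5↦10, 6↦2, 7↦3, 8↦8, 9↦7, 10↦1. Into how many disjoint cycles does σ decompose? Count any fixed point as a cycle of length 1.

3

Cycle decomposition: (0) (1 9 7 3 4 6 2 5 10) (8).
3 cycles.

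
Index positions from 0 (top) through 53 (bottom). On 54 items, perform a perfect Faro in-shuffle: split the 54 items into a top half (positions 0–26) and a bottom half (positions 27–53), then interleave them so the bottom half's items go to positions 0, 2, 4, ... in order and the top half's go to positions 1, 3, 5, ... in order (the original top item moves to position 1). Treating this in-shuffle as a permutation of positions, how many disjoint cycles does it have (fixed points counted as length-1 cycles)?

Trace each unvisited position around until it returns:
(0 1 3 7 15 31 ... len 20) (2 5 11 23 47 40 ... len 20) (4 9 19 39 24 49 44 34 14 29) (10 21 43 32)
4 cycles in total.

4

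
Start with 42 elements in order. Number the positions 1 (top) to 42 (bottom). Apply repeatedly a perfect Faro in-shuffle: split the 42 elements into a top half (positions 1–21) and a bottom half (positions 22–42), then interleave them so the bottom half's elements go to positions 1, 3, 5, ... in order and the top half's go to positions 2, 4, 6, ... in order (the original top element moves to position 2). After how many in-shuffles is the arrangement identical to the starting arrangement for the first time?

14

The in-shuffle permutes the 42 positions with cycle lengths [14, 14, 14].
Every element is home exactly when every cycle has completed a whole number of laps, i.e. after lcm(14) = 14 in-shuffles.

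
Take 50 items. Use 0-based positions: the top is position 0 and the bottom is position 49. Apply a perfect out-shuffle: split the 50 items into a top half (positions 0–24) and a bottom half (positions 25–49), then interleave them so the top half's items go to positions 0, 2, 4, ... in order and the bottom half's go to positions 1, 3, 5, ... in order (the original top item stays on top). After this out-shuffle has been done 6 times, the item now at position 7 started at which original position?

Work backwards from position 7, undoing one out-shuffle at a time:
7 ← 28 ← 14 ← 7 ← 28 ← 14 ← 7
So the item now at position 7 started at position 7.

7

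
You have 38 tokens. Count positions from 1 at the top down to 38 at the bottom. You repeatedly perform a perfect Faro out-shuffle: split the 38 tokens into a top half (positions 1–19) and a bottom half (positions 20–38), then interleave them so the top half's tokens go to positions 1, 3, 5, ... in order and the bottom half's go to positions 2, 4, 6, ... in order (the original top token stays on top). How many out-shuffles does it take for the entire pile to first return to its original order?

The out-shuffle permutes the 38 positions with cycle lengths [1, 1, 36].
Every token is home exactly when every cycle has completed a whole number of laps, i.e. after lcm(1, 36) = 36 out-shuffles.

36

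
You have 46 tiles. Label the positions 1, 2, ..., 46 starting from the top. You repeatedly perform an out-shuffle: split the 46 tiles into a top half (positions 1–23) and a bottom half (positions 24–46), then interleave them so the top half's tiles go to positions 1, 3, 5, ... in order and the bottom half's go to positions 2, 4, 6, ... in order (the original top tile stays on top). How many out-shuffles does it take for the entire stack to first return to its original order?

The out-shuffle permutes the 46 positions with cycle lengths [1, 1, 2, 4, 4, 4, 6, 12, 12].
Every tile is home exactly when every cycle has completed a whole number of laps, i.e. after lcm(1, 2, 4, 6, 12) = 12 out-shuffles.

12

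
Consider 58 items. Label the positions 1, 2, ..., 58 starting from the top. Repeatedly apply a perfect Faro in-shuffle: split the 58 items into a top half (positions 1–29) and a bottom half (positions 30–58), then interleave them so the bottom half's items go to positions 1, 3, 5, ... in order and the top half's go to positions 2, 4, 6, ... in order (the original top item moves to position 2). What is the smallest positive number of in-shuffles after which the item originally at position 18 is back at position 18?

58

Follow position 18 under repeated in-shuffles:
18 → 36 → 13 → 26 → 52 → 45 → 31 → 3 → ... → 18 (length 58)
It first returns after 58 in-shuffles.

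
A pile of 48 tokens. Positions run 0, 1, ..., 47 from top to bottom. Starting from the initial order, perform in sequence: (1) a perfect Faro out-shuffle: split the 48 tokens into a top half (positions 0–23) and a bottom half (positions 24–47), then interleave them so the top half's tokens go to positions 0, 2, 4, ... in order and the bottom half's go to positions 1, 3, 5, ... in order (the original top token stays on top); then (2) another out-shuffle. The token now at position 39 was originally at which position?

45

Undo the operations in reverse order, starting from position 39:
  undo op 2 (out-shuffle, from bottom half): 39 ← 43
  undo op 1 (out-shuffle, from bottom half): 43 ← 45
So the token at position 39 came from original position 45.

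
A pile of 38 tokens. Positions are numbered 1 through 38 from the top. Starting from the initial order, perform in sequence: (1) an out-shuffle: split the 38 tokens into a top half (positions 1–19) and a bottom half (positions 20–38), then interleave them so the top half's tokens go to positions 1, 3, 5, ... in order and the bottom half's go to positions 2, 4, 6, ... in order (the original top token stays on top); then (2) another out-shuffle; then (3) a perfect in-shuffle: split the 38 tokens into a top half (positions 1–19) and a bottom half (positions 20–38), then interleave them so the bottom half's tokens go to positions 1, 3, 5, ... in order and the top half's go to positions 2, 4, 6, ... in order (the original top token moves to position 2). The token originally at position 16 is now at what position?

Track the token from position 16 forward through each operation:
  after op 1 (out-shuffle): 16 → 31
  after op 2 (out-shuffle): 31 → 24
  after op 3 (in-shuffle): 24 → 9

9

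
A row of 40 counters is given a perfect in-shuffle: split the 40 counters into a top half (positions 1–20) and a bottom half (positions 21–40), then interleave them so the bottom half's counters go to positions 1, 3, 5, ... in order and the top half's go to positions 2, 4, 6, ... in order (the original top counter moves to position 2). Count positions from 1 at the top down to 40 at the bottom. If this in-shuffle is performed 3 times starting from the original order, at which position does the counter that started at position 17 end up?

13

Track the counter's position through each in-shuffle:
17 → 34 → 27 → 13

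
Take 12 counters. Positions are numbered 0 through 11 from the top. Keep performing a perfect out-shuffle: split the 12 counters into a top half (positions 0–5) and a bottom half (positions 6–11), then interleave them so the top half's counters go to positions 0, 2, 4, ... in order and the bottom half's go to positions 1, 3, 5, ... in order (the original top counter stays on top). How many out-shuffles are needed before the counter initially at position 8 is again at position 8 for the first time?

Follow position 8 under repeated out-shuffles:
8 → 5 → 10 → 9 → 7 → 3 → 6 → 1 → 2 → 4 → 8
It first returns after 10 out-shuffles.

10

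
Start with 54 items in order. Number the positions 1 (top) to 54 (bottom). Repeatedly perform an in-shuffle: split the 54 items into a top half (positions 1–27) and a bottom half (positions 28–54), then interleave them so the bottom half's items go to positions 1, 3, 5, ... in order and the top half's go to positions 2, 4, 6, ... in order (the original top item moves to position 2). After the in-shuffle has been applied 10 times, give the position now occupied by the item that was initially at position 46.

24

Track the item's position through each in-shuffle:
46 → 37 → 19 → 38 → 21 → 42 → 29 → 3 → 6 → 12 → 24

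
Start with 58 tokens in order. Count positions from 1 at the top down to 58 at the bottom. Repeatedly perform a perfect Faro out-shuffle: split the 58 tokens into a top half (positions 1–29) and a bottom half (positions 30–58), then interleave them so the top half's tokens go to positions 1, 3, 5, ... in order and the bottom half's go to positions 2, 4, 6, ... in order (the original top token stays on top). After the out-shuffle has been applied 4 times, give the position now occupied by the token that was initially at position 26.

2

Track the token's position through each out-shuffle:
26 → 51 → 44 → 30 → 2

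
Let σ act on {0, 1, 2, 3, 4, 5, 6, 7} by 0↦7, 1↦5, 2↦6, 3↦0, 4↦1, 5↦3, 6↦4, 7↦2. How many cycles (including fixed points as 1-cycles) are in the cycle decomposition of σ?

1

Cycle decomposition: (0 7 2 6 4 1 5 3).
1 cycle.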